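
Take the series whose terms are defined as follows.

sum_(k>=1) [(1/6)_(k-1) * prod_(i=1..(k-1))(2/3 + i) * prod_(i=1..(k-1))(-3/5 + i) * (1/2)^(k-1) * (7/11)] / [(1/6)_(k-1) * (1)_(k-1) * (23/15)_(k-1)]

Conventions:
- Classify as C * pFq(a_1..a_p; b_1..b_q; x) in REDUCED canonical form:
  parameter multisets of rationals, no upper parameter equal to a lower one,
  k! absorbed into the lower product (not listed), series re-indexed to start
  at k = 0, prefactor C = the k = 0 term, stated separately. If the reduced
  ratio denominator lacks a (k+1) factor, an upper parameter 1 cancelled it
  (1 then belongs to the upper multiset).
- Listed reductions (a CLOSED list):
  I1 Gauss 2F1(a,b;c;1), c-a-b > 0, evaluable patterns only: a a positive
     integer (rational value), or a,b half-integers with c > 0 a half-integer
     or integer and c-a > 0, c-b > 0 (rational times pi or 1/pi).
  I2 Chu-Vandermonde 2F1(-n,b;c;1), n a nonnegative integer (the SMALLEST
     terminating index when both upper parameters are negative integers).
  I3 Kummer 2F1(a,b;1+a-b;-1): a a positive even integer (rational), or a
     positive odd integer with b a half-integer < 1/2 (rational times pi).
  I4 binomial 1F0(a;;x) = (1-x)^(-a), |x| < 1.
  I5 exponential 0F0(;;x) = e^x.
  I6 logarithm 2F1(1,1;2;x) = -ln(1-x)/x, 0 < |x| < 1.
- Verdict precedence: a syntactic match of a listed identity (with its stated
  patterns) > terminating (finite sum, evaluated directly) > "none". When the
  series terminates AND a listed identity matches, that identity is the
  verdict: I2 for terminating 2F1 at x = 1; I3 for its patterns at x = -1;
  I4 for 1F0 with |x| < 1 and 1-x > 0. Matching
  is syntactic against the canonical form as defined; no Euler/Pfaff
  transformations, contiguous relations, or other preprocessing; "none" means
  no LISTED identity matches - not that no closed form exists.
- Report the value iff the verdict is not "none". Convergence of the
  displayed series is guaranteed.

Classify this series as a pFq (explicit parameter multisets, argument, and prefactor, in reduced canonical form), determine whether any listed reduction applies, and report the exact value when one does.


Reduced: x = 1/2, 2F1, upper = {2/5, 5/3}, lower = {23/15}, C = 7/11. Verdict: none (x = 1/2): each listed identity misses the multisets {2/5, 5/3} ; {23/15}.

First insight: x = (1/2) and the parameter 1/6 appears in both the upper and lower lists and cancels.
Ratio: r(k) = (1/2) * (k+2/5) (k+5/3) / [(k+23/15) (k+1)] - rational in k. x = (1/2); t_0 = 7/11; negate the roots.


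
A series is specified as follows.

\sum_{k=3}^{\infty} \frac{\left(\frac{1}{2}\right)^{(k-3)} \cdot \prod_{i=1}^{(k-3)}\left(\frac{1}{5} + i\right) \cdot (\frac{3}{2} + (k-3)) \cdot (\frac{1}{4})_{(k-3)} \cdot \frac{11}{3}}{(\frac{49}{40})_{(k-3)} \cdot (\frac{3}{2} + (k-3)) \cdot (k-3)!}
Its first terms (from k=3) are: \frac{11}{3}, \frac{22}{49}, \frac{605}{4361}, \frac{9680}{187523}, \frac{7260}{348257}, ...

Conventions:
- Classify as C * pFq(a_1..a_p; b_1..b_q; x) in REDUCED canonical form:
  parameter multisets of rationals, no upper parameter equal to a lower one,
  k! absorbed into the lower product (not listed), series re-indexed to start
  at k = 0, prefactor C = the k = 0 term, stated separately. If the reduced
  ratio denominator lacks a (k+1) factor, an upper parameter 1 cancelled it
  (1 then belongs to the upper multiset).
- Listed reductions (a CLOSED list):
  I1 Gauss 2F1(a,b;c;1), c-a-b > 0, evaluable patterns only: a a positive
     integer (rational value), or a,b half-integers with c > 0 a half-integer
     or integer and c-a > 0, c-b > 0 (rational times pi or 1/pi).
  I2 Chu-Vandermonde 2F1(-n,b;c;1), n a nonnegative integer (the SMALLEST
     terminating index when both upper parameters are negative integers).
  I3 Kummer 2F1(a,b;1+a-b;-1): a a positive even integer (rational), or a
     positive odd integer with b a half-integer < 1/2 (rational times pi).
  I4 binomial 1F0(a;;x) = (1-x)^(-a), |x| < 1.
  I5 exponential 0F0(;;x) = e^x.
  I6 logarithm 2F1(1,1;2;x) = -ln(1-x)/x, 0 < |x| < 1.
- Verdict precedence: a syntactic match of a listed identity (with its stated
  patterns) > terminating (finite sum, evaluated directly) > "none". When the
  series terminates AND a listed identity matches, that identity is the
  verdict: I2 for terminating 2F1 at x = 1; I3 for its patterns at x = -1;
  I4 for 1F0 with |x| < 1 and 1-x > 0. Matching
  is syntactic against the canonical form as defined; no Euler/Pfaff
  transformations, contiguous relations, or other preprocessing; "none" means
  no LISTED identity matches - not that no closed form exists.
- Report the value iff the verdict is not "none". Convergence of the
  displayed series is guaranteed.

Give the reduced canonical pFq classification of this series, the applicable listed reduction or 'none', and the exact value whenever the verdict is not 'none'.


Canonical form: C = \frac{11}{3} times 2F1 with upper {\frac{1}{4}, \frac{6}{5}}, lower {\frac{49}{40}}, x = \frac{1}{2}. Verdict: none. Every listed pattern misses the 2F1 form at \frac{1}{2}, upper {\frac{1}{4}, \frac{6}{5}}.

Structural cue: from the first term \frac{11}{3}: the running product (C = 11/3) telescopes to a rising factorial.
Ratio: r(k) = \frac{1}{2} * (k+\frac{1}{4}) (k+\frac{6}{5}) / [(k+\frac{49}{40}) (k+1)] - poly over poly, x = \frac{1}{2} from leading terms; C = \frac{11}{3} at k = 0.


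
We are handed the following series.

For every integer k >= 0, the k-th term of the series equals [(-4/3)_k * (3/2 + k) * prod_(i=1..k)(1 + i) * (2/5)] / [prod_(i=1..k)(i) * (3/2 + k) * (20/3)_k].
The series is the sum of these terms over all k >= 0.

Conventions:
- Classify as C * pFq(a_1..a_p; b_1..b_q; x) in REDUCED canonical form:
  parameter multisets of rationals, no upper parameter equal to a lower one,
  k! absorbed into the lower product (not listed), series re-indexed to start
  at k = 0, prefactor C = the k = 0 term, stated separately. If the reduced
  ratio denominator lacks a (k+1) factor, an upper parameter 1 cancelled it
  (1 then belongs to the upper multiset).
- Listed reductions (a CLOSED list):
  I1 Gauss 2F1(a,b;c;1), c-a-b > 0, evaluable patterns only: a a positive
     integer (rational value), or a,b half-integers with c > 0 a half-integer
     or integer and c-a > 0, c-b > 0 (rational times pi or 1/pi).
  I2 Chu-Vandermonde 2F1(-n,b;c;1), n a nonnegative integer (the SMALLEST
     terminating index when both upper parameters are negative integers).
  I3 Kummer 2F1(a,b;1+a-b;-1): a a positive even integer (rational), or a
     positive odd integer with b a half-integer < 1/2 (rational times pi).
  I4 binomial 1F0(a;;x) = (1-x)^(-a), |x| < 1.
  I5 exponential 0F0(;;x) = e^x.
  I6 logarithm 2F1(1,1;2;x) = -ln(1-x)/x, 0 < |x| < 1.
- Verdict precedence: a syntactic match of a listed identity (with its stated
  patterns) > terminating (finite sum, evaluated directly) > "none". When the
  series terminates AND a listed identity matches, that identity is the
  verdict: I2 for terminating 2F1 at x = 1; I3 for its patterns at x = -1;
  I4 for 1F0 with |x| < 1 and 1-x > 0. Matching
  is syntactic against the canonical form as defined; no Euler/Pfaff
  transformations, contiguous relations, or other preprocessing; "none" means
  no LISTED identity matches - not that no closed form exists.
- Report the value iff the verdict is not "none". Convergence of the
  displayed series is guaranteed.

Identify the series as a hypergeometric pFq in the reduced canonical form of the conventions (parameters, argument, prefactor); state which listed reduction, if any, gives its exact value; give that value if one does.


Classification (C = 2/5): 2F1 with upper {-4/3, 2}, lower {20/3}, argument x = 1. Verdict: Gauss (I1, integer-parameter pattern) applies (x = 1: the Gamma ratio telescopes since c-a-b = 6 > 0 and a = 2 in Z>0). Value: 34/135.

The tell: from the first term 2/5: the factor k + 3/2 cancels (top and bottom), leaving C = 2/5.
Step ratio: r(k) = 1 * (k-4/3) (k+2) / [(k+20/3) (k+1)] ; factor over Q: parameters, x = 1, and C = 2/5.


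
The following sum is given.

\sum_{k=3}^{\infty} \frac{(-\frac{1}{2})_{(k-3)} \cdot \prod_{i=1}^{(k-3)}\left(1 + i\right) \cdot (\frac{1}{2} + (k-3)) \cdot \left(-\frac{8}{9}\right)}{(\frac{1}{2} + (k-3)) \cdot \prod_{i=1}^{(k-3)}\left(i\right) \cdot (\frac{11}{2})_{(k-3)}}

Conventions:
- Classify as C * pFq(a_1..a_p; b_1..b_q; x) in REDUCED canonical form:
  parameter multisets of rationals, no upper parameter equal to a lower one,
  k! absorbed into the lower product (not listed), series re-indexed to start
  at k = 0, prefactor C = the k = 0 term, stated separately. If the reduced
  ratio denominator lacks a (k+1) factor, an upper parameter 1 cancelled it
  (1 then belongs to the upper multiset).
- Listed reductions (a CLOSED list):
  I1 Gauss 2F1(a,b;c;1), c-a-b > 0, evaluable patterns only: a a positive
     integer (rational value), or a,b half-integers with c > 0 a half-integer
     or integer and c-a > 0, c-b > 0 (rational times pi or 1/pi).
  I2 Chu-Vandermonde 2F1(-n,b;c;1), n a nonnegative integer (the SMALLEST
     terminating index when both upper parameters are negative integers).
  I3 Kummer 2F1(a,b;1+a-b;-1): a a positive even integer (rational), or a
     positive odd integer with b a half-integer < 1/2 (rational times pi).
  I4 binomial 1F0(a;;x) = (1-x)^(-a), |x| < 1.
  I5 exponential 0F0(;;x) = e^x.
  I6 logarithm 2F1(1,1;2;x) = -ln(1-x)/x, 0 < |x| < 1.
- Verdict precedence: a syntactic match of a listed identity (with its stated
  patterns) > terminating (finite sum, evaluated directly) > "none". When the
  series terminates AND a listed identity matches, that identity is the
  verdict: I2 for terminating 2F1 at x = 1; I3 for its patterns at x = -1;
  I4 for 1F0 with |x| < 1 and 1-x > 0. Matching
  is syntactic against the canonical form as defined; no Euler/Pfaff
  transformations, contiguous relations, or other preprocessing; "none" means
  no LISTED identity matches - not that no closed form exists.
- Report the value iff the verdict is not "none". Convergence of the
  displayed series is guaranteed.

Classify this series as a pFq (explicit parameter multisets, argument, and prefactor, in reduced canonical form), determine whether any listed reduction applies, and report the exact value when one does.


x = 1 here; the reduced form reads 2F1, upper {-\frac{1}{2}, 2}, lower {\frac{11}{2}}, C = -\frac{8}{9}. Verdict: Gauss (I1, integer-parameter pattern) matches (x = 1: the Gamma ratio telescopes since c-a-b = 4 > 0 and a = 2 in Z>0). Its exact value is -\frac{7}{10}.

Key step: with t_0 = -\frac{8}{9}, the factor k + 1/2 cancels (top and bottom), leaving C = -8/9.
Consecutive-term ratio: r(k) = 1 * (k-\frac{1}{2}) (k+2) / [(k+\frac{11}{2}) (k+1)] - rational in k. x = 1; t_0 = -\frac{8}{9}; negate the roots.


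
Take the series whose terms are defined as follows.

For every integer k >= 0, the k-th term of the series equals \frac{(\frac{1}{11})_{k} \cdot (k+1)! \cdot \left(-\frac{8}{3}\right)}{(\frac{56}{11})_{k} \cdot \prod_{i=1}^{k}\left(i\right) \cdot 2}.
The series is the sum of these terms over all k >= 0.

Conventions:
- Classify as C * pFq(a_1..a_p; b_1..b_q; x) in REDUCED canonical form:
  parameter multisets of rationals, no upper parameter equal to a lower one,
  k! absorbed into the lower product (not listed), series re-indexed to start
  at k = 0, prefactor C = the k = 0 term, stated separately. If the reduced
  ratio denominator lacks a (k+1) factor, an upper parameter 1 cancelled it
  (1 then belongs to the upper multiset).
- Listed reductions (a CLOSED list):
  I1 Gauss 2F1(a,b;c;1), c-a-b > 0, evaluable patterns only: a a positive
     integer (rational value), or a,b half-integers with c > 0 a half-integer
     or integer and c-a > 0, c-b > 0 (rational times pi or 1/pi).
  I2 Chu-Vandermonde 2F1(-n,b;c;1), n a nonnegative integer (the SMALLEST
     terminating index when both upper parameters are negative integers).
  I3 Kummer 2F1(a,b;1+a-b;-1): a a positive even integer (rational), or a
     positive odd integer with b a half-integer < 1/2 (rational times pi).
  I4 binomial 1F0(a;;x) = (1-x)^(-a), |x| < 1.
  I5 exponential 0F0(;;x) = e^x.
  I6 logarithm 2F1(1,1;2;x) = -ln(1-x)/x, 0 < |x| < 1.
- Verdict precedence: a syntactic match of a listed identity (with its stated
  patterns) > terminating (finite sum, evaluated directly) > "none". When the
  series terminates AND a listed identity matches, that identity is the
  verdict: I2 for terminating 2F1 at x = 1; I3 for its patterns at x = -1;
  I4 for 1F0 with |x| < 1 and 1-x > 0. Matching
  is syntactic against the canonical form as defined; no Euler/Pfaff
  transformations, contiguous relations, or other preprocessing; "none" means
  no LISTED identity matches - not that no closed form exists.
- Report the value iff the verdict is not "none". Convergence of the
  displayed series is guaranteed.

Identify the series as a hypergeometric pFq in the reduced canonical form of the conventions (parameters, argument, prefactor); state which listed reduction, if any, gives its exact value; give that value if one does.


This is -\frac{4}{3} * 2F1(\frac{1}{11}, 2; \frac{56}{11}; 1) in reduced canonical form. Verdict: the Gauss summation I1 matches (x = 1: the Gamma ratio telescopes since c-a-b = 3 > 0 and a = 2 in Z>0). Sum: -\frac{170}{121}.

First insight: t_0 = -\frac{4}{3} here, and the factorial ratio (prefactor -4/3) (k+a-1)!/(a-1)! is a rising factorial (a)_k.
Adjacent-term ratio: r(k) = 1 * (k+\frac{1}{11}) (k+2) / [(k+\frac{56}{11}) (k+1)] ; factor over Q: parameters, x = 1, and C = -\frac{4}{3}.


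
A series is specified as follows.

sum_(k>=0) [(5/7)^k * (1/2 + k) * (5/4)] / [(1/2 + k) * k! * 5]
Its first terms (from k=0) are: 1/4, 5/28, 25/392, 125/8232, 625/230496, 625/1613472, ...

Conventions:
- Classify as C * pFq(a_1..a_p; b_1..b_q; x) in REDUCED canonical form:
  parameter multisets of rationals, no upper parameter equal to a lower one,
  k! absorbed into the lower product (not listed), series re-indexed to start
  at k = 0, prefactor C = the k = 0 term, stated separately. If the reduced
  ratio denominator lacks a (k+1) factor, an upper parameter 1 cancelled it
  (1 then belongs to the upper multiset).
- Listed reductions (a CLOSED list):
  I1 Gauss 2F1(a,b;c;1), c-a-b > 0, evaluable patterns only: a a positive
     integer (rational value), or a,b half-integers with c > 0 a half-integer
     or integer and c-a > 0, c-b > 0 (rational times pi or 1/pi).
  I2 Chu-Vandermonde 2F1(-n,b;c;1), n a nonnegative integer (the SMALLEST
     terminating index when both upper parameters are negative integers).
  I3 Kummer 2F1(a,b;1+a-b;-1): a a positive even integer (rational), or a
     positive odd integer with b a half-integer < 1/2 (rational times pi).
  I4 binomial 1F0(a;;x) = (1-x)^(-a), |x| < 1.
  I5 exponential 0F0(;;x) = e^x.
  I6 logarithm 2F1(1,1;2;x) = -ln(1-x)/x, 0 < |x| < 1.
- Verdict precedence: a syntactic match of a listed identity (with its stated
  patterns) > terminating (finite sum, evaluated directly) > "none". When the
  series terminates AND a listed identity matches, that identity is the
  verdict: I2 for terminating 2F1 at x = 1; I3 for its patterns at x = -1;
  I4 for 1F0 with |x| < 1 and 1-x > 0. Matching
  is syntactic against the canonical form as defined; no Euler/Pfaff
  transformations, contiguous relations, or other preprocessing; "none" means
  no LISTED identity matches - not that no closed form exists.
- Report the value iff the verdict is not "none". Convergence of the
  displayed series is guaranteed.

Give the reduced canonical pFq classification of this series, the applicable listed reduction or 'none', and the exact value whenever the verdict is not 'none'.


Prefactor 1/4, argument 5/7: 0F0 with upper {-} over lower {-}. Verdict: the I5 exponential reduction matches (the 0F0 exponential series at x = 5/7). Sum: (1/4) * e^(5/7).

First insight: x = (5/7) and k + 1/2 divides numerator and denominator alike; C = 1/4, x = 5/7 after cancelling.
Step ratio: r(k) = (5/7) * 1 / [(k+1)] - rational in k, leading ratio (5/7); with t_0 = 1/4, classification follows.


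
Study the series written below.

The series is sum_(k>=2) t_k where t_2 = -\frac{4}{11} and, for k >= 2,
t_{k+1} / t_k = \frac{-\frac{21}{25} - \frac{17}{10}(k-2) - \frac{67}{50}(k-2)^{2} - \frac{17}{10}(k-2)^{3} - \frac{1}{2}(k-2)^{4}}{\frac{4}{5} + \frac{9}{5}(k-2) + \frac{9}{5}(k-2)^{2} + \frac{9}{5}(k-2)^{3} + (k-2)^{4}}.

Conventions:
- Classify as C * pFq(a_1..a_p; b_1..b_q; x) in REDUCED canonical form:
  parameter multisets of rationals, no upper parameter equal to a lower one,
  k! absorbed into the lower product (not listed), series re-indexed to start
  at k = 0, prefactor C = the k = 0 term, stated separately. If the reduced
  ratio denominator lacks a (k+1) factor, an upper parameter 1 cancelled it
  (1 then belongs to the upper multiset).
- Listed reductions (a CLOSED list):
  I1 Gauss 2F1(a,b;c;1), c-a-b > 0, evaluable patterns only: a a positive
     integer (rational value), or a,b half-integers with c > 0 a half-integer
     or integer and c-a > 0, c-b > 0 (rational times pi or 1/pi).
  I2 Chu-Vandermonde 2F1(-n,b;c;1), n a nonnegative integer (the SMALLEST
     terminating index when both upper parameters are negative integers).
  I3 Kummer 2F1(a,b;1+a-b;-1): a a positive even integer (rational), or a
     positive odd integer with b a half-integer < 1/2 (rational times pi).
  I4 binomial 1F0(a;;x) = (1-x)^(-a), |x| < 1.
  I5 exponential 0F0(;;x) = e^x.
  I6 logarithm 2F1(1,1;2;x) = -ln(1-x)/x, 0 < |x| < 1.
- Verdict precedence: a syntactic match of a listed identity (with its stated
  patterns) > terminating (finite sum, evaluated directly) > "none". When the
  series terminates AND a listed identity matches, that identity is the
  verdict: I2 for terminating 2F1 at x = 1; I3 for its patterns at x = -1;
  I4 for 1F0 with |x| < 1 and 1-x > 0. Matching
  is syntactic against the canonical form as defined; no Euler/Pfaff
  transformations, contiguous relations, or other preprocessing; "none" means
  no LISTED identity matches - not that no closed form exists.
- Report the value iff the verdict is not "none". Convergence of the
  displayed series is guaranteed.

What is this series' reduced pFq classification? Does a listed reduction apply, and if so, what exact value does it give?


Prefactor -\frac{4}{11}, argument -\frac{1}{2}: 2F1 with upper {\frac{3}{5}, \frac{14}{5}} over lower {\frac{4}{5}}. Verdict: none (x = -\frac{1}{2}): each listed identity misses the multisets {\frac{3}{5}, \frac{14}{5}} ; {\frac{4}{5}}.

The tell: with t_0 = -\frac{4}{11}, cancel k^2 + 1 from the displayed ratio first; then C = -4/11, x = -1/2.
Adjacent-term ratio: r(k) = -\frac{1}{2} * (k+\frac{3}{5}) (k+\frac{14}{5}) / [(k+\frac{4}{5}) (k+1)] - rational; roots negated = parameters, x = -\frac{1}{2}, C = -\frac{4}{11}.


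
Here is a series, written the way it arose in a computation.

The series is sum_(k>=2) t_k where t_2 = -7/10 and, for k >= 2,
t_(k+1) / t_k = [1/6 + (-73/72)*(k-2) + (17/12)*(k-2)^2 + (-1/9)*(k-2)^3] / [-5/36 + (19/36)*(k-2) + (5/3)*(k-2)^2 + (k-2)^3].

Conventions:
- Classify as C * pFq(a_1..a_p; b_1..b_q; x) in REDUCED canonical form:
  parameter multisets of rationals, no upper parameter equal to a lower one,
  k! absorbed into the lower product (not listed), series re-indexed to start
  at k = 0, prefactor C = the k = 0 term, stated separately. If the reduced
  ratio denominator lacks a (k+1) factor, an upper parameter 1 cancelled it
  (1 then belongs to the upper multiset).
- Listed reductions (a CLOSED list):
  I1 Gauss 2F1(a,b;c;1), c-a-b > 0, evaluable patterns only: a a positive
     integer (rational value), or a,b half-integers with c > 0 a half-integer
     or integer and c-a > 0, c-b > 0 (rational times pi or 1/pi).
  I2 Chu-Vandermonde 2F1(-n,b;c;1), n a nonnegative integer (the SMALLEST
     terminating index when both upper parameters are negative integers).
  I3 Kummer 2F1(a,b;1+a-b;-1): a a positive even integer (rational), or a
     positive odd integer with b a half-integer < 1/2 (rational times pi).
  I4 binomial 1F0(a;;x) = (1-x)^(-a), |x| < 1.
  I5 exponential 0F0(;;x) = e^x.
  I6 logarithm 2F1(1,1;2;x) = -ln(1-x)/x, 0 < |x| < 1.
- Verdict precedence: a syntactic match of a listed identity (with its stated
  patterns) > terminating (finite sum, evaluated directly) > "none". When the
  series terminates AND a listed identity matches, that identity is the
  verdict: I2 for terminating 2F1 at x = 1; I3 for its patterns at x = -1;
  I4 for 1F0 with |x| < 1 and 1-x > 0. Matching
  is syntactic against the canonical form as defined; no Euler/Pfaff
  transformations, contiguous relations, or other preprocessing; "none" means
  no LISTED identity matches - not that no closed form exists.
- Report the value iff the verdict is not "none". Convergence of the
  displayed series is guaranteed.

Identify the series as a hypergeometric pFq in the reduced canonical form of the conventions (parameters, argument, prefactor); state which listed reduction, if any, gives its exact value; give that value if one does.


At argument -1/9: a 3F2 with upper {-12, -1/2, -1/4}, lower {-1/6, 5/6}, scaled by C = -7/10. Verdict: terminating - upper parameter -12 makes this a finite sum (last index 12), evaluated exactly. Exact value: 43881633085437537790709212589/149341216348546336739522191360.

The tell: x = (-1/9) and factor the ratio over Q (C = -7/10, x = -1/9): negated roots = parameters.
Step ratio: r(k) = (-1/9) * (k-12) (k-1/2) (k-1/4) / [(k-1/6) (k+5/6) (k+1)] - rational; roots negated = parameters, x = (-1/9), C = -7/10.


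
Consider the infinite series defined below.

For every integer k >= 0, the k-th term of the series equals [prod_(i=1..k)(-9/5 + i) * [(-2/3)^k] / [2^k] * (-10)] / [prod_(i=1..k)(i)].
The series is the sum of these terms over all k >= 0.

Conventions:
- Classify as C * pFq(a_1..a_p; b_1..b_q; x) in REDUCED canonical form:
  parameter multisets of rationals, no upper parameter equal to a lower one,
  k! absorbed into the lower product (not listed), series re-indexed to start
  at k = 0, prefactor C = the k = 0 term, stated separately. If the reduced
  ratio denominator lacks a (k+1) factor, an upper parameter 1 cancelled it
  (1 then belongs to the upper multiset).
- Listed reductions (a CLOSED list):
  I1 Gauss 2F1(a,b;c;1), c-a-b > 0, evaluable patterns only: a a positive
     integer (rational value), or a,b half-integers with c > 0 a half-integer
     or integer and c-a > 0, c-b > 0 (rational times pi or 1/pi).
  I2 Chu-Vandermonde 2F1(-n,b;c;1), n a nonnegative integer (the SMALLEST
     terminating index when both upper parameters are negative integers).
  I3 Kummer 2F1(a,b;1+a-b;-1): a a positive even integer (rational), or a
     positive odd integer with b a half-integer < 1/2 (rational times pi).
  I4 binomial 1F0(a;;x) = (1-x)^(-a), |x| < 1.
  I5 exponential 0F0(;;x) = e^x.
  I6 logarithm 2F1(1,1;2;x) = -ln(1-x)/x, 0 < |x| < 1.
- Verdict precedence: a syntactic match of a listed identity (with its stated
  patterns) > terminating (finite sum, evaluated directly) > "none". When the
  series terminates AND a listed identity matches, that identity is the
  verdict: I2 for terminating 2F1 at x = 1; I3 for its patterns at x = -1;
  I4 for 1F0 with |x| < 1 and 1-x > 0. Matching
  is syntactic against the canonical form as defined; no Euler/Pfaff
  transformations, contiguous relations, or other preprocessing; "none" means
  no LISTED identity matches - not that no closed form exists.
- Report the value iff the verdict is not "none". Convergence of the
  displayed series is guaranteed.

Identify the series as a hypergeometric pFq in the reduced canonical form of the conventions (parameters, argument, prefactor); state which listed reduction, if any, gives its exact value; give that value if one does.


The series (x = -1/3) is 1F0: upper {-4/5}, lower {-}, prefactor -10. Verdict (x = -1/3): the binomial series (I4) applies (the 1F0 binomial series: exponent 4/5, x = -1/3). Value: (-10) * (4/3)^(4/5).

First insight: t_0 being -10, the two k-th powers (C = -10, x = -1/3) combine into one argument.
Consecutive-term ratio: r(k) = (-1/3) * (k-4/5) / [(k+1)] - rational in k. x = (-1/3); t_0 = -10; negate the roots.


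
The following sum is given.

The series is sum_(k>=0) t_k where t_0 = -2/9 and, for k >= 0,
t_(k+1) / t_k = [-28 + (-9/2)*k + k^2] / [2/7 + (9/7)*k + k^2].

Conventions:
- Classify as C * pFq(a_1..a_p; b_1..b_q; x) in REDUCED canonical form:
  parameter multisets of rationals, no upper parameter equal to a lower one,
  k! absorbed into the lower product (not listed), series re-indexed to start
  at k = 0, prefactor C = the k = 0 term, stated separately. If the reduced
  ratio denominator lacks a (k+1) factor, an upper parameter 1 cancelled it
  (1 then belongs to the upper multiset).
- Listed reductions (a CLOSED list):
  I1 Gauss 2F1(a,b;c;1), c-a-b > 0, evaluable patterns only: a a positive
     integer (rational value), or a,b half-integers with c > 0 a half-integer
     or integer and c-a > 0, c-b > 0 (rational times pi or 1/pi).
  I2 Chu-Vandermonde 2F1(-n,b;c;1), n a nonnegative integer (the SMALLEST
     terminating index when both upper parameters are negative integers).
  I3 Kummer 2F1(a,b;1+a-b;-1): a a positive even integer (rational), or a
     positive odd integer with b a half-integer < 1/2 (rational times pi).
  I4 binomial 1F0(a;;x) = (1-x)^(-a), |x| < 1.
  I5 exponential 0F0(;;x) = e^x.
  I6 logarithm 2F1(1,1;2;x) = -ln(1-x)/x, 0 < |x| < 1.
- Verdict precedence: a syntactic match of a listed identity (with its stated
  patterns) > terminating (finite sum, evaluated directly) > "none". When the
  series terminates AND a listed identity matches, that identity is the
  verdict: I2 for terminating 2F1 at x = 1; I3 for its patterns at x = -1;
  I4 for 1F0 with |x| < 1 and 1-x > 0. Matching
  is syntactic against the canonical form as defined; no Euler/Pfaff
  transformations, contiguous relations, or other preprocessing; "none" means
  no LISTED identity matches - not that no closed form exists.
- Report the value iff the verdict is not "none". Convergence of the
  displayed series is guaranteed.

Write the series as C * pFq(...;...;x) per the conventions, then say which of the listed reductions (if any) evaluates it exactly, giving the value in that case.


At argument 1: a 2F1 with upper {-8, 7/2}, lower {2/7}, scaled by C = -2/9. Verdict: the Chu-Vandermonde identity I2 matches (terminating 2F1 at x = 1 with n = 8, b = 7/2, c = 2/7). Its exact value is -533975/250970112.

Structural cue: from the first term -2/9: factor the ratio over Q (C = -2/9, x = 1): negated roots = parameters.
Consecutive-term ratio: r(k) = 1 * (k-8) (k+7/2) / [(k+2/7) (k+1)] - rational; roots negated = parameters, x = 1, C = -2/9.


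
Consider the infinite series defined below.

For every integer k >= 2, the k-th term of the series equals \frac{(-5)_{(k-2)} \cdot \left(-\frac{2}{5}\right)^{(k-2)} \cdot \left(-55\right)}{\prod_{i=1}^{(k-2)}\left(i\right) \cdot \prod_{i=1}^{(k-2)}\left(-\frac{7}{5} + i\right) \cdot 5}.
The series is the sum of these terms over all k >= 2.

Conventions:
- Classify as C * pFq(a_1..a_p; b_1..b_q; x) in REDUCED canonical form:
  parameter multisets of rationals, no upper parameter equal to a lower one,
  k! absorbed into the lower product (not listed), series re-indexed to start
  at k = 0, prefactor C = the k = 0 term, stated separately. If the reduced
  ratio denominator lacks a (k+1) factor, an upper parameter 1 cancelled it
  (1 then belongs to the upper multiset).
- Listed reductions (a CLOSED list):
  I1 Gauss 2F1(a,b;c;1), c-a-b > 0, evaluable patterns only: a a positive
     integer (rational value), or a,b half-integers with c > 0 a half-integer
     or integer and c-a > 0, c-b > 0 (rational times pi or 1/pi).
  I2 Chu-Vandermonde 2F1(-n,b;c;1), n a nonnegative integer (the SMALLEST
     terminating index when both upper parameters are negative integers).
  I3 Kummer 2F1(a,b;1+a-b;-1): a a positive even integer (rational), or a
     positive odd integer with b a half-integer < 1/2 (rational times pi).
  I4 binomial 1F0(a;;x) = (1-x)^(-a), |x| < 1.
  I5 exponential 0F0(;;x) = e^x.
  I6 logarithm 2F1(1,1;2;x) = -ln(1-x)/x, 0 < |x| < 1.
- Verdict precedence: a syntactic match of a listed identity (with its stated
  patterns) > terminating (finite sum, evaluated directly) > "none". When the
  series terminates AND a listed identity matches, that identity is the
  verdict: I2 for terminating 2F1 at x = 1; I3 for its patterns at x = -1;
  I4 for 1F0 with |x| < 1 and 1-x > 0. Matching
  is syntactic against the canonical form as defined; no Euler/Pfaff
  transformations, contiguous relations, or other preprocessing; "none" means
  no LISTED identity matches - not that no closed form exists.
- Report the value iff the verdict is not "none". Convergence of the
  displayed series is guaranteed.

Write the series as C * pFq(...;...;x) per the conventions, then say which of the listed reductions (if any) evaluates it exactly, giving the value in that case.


x = -\frac{2}{5} here; the reduced form reads 1F1, upper {-5}, lower {-\frac{2}{5}}, C = -11. Verdict: terminating. With -5 upstairs the series is a 6-term polynomial sum; evaluated term by term. Its exact value is \frac{48125}{351}.

The tell: t_0 being -11, the product of the first k integers (C = -11) is k!.
Step ratio: r(k) = -\frac{2}{5} * (k-5) / [(k-\frac{2}{5}) (k+1)] - rational; roots negated = parameters, x = -\frac{2}{5}, C = -11.


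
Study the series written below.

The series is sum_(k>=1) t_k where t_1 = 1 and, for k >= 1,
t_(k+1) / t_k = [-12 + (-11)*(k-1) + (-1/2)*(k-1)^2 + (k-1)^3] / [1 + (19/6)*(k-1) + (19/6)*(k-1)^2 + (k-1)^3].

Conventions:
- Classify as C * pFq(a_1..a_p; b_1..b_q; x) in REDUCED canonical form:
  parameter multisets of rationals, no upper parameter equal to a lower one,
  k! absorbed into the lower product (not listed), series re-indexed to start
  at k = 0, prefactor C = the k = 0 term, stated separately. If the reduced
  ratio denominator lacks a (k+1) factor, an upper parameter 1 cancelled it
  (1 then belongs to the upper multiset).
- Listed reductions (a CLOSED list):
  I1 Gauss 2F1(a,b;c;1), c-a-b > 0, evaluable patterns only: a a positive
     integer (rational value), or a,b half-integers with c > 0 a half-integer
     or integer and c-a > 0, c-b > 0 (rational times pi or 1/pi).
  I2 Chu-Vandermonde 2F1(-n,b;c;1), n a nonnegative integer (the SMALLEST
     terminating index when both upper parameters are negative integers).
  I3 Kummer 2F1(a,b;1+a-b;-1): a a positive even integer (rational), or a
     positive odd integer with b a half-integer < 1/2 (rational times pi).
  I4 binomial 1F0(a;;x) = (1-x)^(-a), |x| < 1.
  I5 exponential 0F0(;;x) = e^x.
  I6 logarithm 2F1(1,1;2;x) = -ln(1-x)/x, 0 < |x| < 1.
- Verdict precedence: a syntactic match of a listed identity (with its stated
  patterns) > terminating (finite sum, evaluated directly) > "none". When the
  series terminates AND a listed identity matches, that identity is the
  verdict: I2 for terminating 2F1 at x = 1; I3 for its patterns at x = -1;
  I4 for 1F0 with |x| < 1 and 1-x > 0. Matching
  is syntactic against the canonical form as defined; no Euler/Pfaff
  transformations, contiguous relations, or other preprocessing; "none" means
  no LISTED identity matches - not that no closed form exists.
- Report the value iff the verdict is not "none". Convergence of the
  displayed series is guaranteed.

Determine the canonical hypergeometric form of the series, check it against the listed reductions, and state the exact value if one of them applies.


This is 1 * 2F1(-4, 2; 2/3; 1) in reduced canonical form. Verdict: Vandermonde's identity (I2) matches (terminating 2F1 at x = 1 with n = 4, b = 2, c = 2/3). Hence: 1/22.

Key observation: with t_0 = 1, factor the ratio over Q (C = 1): negated roots = parameters.
Step ratio: r(k) = 1 * (k-4) (k+2) / [(k+2/3) (k+1)] - poly over poly, x = 1 from leading terms; C = 1 at k = 0.


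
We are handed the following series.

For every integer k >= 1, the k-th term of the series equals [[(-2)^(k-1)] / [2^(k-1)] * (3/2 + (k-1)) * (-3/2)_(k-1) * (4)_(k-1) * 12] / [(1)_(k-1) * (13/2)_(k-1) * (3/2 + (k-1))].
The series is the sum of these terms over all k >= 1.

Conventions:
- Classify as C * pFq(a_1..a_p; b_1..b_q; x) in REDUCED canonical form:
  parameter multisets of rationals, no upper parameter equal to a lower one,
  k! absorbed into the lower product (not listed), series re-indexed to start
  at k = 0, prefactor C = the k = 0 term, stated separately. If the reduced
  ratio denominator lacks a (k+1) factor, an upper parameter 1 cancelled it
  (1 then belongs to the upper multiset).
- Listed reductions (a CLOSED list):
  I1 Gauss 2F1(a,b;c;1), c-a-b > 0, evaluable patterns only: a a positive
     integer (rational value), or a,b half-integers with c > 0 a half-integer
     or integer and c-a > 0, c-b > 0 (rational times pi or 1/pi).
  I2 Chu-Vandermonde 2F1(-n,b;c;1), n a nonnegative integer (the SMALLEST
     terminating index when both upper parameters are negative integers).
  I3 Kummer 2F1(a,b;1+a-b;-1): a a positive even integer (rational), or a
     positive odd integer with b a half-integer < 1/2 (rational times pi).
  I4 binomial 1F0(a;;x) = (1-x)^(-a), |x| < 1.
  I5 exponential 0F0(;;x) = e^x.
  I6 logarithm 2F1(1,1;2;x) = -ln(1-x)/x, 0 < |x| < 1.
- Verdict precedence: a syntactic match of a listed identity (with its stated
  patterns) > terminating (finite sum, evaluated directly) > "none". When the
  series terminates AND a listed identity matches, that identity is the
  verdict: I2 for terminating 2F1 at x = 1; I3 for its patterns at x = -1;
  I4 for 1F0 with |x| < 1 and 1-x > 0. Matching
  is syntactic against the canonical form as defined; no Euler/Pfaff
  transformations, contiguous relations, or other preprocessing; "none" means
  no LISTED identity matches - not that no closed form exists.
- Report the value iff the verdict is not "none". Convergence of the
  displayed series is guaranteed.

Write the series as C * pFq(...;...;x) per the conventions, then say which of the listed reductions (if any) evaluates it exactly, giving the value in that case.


First insight: with t_0 = 12, (1)_k (C = 12) is k! itself.
Consecutive-term ratio: r(k) = (-1) * (k-3/2) (k+4) / [(k+13/2) (k+1)] - poly over poly, x = (-1) from leading terms; C = 12 at k = 0.

Prefactor 12, argument -1: 2F1 with upper {-3/2, 4} over lower {13/2}. Verdict: Kummer's theorem (I3) fires (x = -1; c = 13/2 equals 1+a-b for upper {-3/2, 4}: listed pattern). Its exact value is 99/4.


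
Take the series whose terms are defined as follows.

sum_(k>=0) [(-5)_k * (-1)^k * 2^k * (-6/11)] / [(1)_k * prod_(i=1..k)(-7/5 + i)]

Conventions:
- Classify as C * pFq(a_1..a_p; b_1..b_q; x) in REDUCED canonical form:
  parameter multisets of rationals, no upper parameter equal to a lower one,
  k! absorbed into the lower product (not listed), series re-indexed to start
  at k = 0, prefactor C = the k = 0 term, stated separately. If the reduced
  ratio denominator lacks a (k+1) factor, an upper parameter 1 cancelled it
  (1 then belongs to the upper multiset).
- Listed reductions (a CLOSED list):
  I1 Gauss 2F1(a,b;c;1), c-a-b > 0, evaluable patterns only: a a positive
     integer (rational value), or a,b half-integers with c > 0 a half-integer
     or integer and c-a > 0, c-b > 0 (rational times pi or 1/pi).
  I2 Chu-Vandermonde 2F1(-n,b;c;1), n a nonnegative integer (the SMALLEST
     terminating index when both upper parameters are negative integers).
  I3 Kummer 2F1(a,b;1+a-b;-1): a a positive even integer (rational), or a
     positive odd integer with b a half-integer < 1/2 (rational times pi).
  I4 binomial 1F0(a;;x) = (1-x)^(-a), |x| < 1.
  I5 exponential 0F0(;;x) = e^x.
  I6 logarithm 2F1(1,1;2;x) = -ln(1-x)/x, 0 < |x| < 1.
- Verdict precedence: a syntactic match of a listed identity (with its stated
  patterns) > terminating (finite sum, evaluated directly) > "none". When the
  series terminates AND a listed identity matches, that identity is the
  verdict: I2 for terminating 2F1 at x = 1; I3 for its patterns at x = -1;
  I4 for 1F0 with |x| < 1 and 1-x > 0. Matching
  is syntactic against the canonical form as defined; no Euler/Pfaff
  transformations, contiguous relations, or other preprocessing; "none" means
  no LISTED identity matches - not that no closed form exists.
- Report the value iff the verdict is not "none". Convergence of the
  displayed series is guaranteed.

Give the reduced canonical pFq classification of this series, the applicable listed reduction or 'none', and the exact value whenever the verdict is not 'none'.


Key observation: with t_0 = -6/11, (1)_k (C = -6/11, x = -2) is k! itself.
Adjacent-term ratio: r(k) = (-2) * (k-5) / [(k-2/5) (k+1)] - rational in k, leading ratio (-2); with t_0 = -6/11, classification follows.

Prefactor -6/11, argument -2: 1F1 with upper {-5} over lower {-2/5}. Verdict: terminating. (-5)_k vanishes past k = 5, leaving a 6-term sum, computed directly. Exact value: 342598/1287.


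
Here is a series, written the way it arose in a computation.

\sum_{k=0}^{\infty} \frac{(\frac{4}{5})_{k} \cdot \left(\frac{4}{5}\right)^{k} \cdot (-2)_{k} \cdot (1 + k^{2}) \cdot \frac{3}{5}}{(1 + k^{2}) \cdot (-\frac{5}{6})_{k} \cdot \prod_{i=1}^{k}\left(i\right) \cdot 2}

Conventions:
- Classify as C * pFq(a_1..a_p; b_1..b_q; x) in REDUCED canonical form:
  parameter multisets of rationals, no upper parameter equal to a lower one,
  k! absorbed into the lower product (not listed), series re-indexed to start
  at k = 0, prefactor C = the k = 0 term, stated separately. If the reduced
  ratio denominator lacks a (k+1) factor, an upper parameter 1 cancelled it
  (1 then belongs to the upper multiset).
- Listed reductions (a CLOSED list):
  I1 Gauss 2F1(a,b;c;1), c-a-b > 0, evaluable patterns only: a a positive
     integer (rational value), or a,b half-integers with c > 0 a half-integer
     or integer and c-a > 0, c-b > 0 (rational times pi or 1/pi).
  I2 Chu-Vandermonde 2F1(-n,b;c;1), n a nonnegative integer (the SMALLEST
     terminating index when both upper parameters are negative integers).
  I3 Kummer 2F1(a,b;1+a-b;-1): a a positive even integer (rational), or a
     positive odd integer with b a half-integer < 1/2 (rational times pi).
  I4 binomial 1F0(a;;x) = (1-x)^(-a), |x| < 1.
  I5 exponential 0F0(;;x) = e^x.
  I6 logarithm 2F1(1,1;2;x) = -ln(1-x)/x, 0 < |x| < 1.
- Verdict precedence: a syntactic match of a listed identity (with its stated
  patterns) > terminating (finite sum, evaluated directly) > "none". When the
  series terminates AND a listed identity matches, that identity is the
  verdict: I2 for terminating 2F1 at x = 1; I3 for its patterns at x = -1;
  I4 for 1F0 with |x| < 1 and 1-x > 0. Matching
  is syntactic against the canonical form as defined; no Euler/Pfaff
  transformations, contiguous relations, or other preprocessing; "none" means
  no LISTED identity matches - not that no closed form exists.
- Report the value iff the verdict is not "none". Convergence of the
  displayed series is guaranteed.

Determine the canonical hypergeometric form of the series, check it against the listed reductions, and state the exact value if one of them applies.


Classification (C = \frac{3}{10}): 2F1 with upper {-2, \frac{4}{5}}, lower {-\frac{5}{6}}, argument x = \frac{4}{5}. Verdict: terminating - upper parameter -2 makes this a finite sum (last index 2), evaluated exactly. Sum: -\frac{38433}{31250}.

Key step: from the first term \frac{3}{10}: the constant factors (C = 3/10) combine into one prefactor.
Ratio: r(k) = \frac{4}{5} * (k-2) (k+\frac{4}{5}) / [(k-\frac{5}{6}) (k+1)] ; factor over Q: parameters, x = \frac{4}{5}, and C = \frac{3}{10}.


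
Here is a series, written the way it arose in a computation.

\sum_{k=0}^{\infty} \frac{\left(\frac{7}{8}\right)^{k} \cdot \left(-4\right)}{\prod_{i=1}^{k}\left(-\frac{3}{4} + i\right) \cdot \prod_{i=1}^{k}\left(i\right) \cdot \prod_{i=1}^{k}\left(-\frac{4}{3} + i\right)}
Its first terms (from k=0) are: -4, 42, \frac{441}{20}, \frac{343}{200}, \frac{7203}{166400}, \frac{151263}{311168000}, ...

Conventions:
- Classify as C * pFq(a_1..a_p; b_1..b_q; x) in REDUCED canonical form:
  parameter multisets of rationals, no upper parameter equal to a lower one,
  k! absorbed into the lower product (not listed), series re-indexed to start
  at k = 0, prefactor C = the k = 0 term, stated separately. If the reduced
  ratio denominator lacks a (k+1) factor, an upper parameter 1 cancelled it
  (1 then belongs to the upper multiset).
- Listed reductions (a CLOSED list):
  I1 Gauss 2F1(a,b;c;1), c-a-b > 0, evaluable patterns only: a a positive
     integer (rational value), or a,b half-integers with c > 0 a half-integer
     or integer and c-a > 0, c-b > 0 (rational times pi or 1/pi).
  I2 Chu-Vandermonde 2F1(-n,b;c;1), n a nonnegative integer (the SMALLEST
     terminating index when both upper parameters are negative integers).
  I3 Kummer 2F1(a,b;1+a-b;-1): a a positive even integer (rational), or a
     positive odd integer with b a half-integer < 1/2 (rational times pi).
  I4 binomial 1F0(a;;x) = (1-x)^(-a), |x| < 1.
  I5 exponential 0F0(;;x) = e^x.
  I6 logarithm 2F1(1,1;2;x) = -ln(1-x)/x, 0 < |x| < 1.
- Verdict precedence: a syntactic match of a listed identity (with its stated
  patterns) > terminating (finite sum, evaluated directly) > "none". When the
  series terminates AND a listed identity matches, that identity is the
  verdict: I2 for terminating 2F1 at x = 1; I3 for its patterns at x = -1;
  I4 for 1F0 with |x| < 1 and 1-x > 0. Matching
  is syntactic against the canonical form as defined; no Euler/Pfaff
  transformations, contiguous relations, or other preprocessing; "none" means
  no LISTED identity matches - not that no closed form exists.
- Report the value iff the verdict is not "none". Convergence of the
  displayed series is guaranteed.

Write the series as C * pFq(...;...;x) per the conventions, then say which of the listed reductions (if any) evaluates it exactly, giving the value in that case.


This is -4 * 0F2(-; -\frac{1}{3}, \frac{1}{4}; \frac{7}{8}) in reduced canonical form. Verdict: none (x = \frac{7}{8}): each listed identity misses the multisets {-} ; {-\frac{1}{3}, \frac{1}{4}}.

Key step: x = \frac{7}{8} and the product of the first k integers (C = -4, x = 7/8) is k!.
Ratio: r(k) = \frac{7}{8} * 1 / [(k-\frac{1}{3}) (k+\frac{1}{4}) (k+1)] ; factor over Q: parameters, x = \frac{7}{8}, and C = -4.
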